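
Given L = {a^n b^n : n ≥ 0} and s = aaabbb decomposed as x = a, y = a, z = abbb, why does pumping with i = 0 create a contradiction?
xy⁰z = aabbb ∉ L

Pumping with i = 0 replaces y = a by y⁰ = ε:
- Original: s = xyz = aaabbb; aaabbb = a^3 b^3 has equal counts (3 = 3), so it is in L
- Pumped: xy⁰z = a · ε · abbb = aabbb
- aabbb has 2 a's and 3 b's; 2 ≠ 3, so it is not in L

The pumping lemma would require xy⁰z ∈ L, so this decomposition yields a contradiction.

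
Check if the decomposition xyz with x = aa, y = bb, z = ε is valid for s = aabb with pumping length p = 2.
Violated: |xy| ≤ p

The decomposition x = aa, y = bb, z = ε for s = aabb with p = 2
violates the constraint: |xy| ≤ p

|xy| = |aabb| = 4 > 2 = p. The decomposition puts too many characters in xy.

Pumping lemma constraints:
1. xyz = s (decomposition is valid)
2. |xy| ≤ p
3. |y| > 0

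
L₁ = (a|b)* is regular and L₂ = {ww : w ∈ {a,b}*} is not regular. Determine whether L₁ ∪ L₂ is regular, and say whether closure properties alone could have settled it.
Yes — L₁ ∪ L₂ is regular.

{ww} ⊆ (a|b)*, so L₁ ∪ L₂ = (a|b)*, which is regular.

Note that the bare facts "L₁ regular, L₂ non-regular" do not settle the question by themselves: the closure of regular languages under ∪, ∩, complement and difference applies only when BOTH operands are regular. With a non-regular operand the result can come out regular or non-regular depending on the specific languages, so one has to work out L₁ ∪ L₂ for this particular pair, as above.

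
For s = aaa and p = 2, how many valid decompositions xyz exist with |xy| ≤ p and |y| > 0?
3

For s = 'aaa' with pumping length p = 2:

Constraints: |xy| ≤ 2, |y| > 0

Valid decompositions (|xy| ≤ p, |y| ≥ 1):
  • x='', y='a', z='aa'
  • x='a', y='a', z='a'
  • x='', y='aa', z='a'

Total count: 3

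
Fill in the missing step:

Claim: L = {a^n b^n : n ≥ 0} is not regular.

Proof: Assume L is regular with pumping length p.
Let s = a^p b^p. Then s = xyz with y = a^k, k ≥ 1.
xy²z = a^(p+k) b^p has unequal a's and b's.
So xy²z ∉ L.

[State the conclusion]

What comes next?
This contradicts the pumping lemma for regular languages,
which guarantees xy^i z ∈ L for all i ≥ 0.

Since our assumption that L is regular leads to a contradiction,
we conclude that L = {a^n b^n : n ≥ 0} is NOT regular. ∎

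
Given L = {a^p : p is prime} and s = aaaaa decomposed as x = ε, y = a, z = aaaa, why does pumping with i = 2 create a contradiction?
xy²z = aaaaaa ∉ L

Pumping with i = 2 replaces y = a by y² = aa:
- Original: s = xyz = aaaaa; aaaaa has length 5, which is prime, so it is in L
- Pumped: xy²z = ε · aa · aaaa = aaaaaa
- aaaaaa has length 6 = 2 × 3, which is not prime, so it is not in L

The pumping lemma would require xy²z ∈ L, so this decomposition yields a contradiction.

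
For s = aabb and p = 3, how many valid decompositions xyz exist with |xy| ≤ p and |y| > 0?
6

For s = 'aabb' with pumping length p = 3:

Constraints: |xy| ≤ 3, |y| > 0

Valid decompositions (|xy| ≤ p, |y| ≥ 1):
  • x='', y='a', z='abb'
  • x='a', y='a', z='bb'
  • x='', y='aa', z='bb'
  • x='aa', y='b', z='b'
  • x='a', y='ab', z='b'
  • x='', y='aab', z='b'

Total count: 6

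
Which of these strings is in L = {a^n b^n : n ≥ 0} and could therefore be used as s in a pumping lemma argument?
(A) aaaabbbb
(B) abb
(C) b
(A) aaaabbbb

The pumping lemma is applied to a string s that lies in L, so first check membership of each option:
- (A) aaaabbbb = a^4 b^4 has equal counts (4 = 4), so it is in L ✓
- (B) abb has 1 a's and 2 b's; 1 ≠ 2, so it is not in L ✗
- (C) b has 0 a's and 1 b's; 0 ≠ 1, so it is not in L ✗

Only (A) aaaabbbb is in L, so it is the only candidate that could play the role of s.
(In a complete proof one picks s in terms of the pumping length p so that |s| ≥ p is guaranteed; a fixed string like aaaabbbb illustrates the shape of such an s.)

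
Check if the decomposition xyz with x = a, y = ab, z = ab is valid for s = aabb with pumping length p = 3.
Violated: xyz = s

The decomposition x = a, y = ab, z = ab for s = aabb with p = 3
violates the constraint: xyz = s

xyz = 'a' + 'ab' + 'ab' = 'aabab' ≠ 'aabb' = s. The decomposition doesn't reconstruct s.

Pumping lemma constraints:
1. xyz = s (decomposition is valid)
2. |xy| ≤ p
3. |y| > 0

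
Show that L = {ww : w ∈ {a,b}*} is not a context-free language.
Assume for contradiction that L is context-free, and let p ≥ 1 be the pumping length given by the pumping lemma for CFLs.
Choose s = a^p b^p a^p b^p. Then s ∈ L (take w = a^p b^p) and |s| = 4p ≥ p.
By the CFL pumping lemma, s = uvxyz for some u, v, x, y, z with |vxy| ≤ p, |vy| ≥ 1, and uv^i xy^i z ∈ L for every i ≥ 0.

Write s as four blocks A₁ B₁ A₂ B₂ with A₁ = A₂ = a^p and B₁ = B₂ = b^p. Since |vxy| ≤ p, the window vxy lies inside at most two adjacent blocks. Take i = 0 and let t = uxz, so |t| = 4p − |vy| with 1 ≤ |vy| ≤ p. If |t| is odd, t ∉ L immediately, so assume |vy| is even (hence |vy| ≥ 2) and |t|/2 = 2p − |vy|/2, which satisfies p ≤ |t|/2 ≤ 2p − 1.

Case 1 (vxy inside A₁B₁): t = a^(p−j) b^(p−l) a^p b^p with j + l = |vy|. The second half of t has length < 2p, so it is a suffix of the trailing a^p b^p and ends in b; the first half is a^(p−j) b^(p−l) a^((j+l)/2), which ends in a because (j+l)/2 ≥ 1. The halves differ, so t ∉ L.

Case 2 (vxy inside B₁A₂, straddling the middle): t = a^p b^(p−j) a^(p−l) b^p with j + l = |vy|. If t = ww, then w is a prefix of t of length ≥ p, so w begins with a^p; and w is a suffix of t of length ≥ p, so w ends with b^p. That forces |w| ≥ 2p, contradicting |w| = |t|/2 ≤ 2p − 1. So t ∉ L.

Case 3 (vxy inside A₂B₂): t = a^p b^p a^(p−j) b^(p−l) with j + l = |vy|. The first half of t is a prefix of a^p b^p, so it begins with a; the second half is b^((j+l)/2) a^(p−j) b^(p−l), which begins with b. The halves differ, so t ∉ L.

In every case uv⁰xy⁰z = uxz ∉ L.

This contradicts the CFL pumping lemma, which requires uv^i xy^i z ∈ L for all i ≥ 0.
Hence L = {ww : w ∈ {a,b}*} is not context-free. ∎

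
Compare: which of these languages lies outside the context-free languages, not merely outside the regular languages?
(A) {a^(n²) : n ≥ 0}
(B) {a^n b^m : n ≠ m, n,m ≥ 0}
(A) {a^(n²) : n ≥ 0}

(A) {a^(n²) : n ≥ 0} requires the CFL pumping lemma.

- {a^n b^m : n ≠ m, n,m ≥ 0} is context-free (but not regular)
  • Can be shown non-regular with the regular pumping lemma
  • After pumping a's, we can make n = m

- {a^(n²) : n ≥ 0} is NOT context-free
  • Requires the CFL pumping lemma to prove
  • Gaps between squares grow unboundedly

The CFL pumping lemma is "stronger" in that it can prove non-membership
in the larger class of context-free languages.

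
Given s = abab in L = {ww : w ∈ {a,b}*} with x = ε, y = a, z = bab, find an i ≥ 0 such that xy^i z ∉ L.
i = 2

xy²z = ε · aa · bab = aabab; aabab has odd length 5, so it cannot be written as ww and is not in L.
(Other choices also work, e.g. i = 0, 3; only i = 1 is guaranteed to stay in L since xy¹z = s.)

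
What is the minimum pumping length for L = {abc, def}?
p = 4

For a finite language L, the pumping lemma holds vacuously if p > max|s| for s ∈ L.

The longest string in L = {abc, def} has length 3.
If p = 4, then no string s ∈ L has |s| ≥ p, so the condition is vacuously true.

The minimum pumping length is p = 4.

Why no smaller p works: for any p ≤ 3, the longest string s ∈ L has |s| = 3 ≥ p, so it would
have to be pumpable; but pumping up (i = 2, 3, ...) produces ever longer strings, which cannot all lie in the
finite language L. So the pumping property fails for every p ≤ 3.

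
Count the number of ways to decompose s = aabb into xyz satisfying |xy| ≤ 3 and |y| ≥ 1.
6

For s = 'aabb' with pumping length p = 3:

Constraints: |xy| ≤ 3, |y| > 0

Valid decompositions (|xy| ≤ p, |y| ≥ 1):
  • x='', y='a', z='abb'
  • x='a', y='a', z='bb'
  • x='', y='aa', z='bb'
  • x='aa', y='b', z='b'
  • x='a', y='ab', z='b'
  • x='', y='aab', z='b'

Total count: 6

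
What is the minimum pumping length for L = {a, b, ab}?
p = 3

For a finite language L, the pumping lemma holds vacuously if p > max|s| for s ∈ L.

The longest string in L = {a, b, ab} has length 2.
If p = 3, then no string s ∈ L has |s| ≥ p, so the condition is vacuously true.

The minimum pumping length is p = 3.

Why no smaller p works: for any p ≤ 2, the longest string s ∈ L has |s| = 2 ≥ p, so it would
have to be pumpable; but pumping up (i = 2, 3, ...) produces ever longer strings, which cannot all lie in the
finite language L. So the pumping property fails for every p ≤ 2.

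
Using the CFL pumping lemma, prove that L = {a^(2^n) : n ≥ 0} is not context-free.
Assume for contradiction that L is context-free, and let p ≥ 1 be the pumping length given by the pumping lemma for CFLs.
Choose s = a^(2^p). Then s ∈ L and |s| = 2^p ≥ p.
By the CFL pumping lemma, s = uvxyz for some u, v, x, y, z with |vxy| ≤ p, |vy| ≥ 1, and uv^i xy^i z ∈ L for every i ≥ 0.
All symbols are a's, so only lengths matter: let k = |vy|, with 1 ≤ k ≤ |vxy| ≤ p < 2^p.

Take i = 2: |uv²xy²z| = 2^p + k, and 2^p < 2^p + k < 2^p + 2^p = 2^(p+1).
So the length lies strictly between consecutive powers of two and is not a power of 2; uv²xy²z ∉ L.

This contradicts the CFL pumping lemma, which requires uv^i xy^i z ∈ L for all i ≥ 0.
Hence L = {a^(2^n) : n ≥ 0} is not context-free. ∎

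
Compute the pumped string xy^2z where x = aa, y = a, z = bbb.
aaaabbb

Given x = 'aa', y = 'a', z = 'bbb' and i = 2:

xy^2z = x + y·y·...·y (2 times) + z
       = 'aa' + 'a'^2 + 'bbb'
       = 'aa' + 'aa' + 'bbb'
       = 'aaaabbb'

The pumped string is 'aaaabbb' with length 7.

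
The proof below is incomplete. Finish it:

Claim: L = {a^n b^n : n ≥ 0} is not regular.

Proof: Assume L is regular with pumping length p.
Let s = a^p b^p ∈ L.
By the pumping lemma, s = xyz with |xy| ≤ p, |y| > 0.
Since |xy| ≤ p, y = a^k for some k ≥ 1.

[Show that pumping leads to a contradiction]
Consider xy²z = a^(p+k) b^p.

Since k ≥ 1, we have p + k > p.
So xy²z has more a's than b's: (p+k) a's vs p b's.
This means xy²z ∉ L because a^n b^n requires equal counts.

This contradicts the pumping lemma which states xy²z ∈ L.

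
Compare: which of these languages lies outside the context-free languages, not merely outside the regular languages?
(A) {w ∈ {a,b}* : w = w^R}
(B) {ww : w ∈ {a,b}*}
(B) {ww : w ∈ {a,b}*}

(B) {ww : w ∈ {a,b}*} requires the CFL pumping lemma.

- {w ∈ {a,b}* : w = w^R} is context-free (but not regular)
  • Can be shown non-regular with the regular pumping lemma
  • After pumping, the string is no longer symmetric

- {ww : w ∈ {a,b}*} is NOT context-free
  • Requires the CFL pumping lemma to prove
  • Even a PDA cannot compare two arbitrary halves symbol by symbol; CFL pumping on a^p b^p a^p b^p fails

The CFL pumping lemma is "stronger" in that it can prove non-membership
in the larger class of context-free languages.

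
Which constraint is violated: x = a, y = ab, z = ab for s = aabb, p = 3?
Violated: xyz = s

The decomposition x = a, y = ab, z = ab for s = aabb with p = 3
violates the constraint: xyz = s

xyz = 'a' + 'ab' + 'ab' = 'aabab' ≠ 'aabb' = s. The decomposition doesn't reconstruct s.

Pumping lemma constraints:
1. xyz = s (decomposition is valid)
2. |xy| ≤ p
3. |y| > 0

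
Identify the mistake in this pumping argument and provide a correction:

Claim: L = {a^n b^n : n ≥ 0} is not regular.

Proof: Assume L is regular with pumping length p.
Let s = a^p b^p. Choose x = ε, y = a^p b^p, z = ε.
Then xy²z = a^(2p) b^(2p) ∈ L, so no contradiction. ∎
Error: The decomposition violates |xy| ≤ p. With y = a^p b^p, |xy| = |y| = 2p > p. (The proof also miscomputes xy²z, which would be a^p b^p a^p b^p rather than a^(2p) b^(2p), and it wrongly treats one harmless decomposition as settling the matter — the prover does not get to choose the decomposition.)

Correction: The pumping lemma requires |xy| ≤ p, and the argument must handle every decomposition satisfying |xy| ≤ p, |y| ≥ 1. Since s starts with p a's, any such y consists only of a's, say y = a^k with k ≥ 1. Then xy²z = a^(p+k) b^p has unequal numbers of a's and b's, so xy²z ∉ L — the required contradiction.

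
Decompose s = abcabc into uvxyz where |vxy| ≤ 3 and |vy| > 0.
u='ab', v='c', x='a', y='b', z='c'

For s = abcabc with pumping length p = 3:

One valid decomposition:
- u = 'ab'
- v = 'c'
- x = 'a'
- y = 'b'
- z = 'c'

Verification:
- uvxyz = 'ab' + 'c' + 'a' + 'b' + 'c' = abcabc ✓
- |vxy| = |'cab'| = 3 ≤ 3 ✓
- |vy| = |'cb'| = 2 > 0 ✓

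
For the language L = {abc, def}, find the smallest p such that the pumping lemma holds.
p = 4

For a finite language L, the pumping lemma holds vacuously if p > max|s| for s ∈ L.

The longest string in L = {abc, def} has length 3.
If p = 4, then no string s ∈ L has |s| ≥ p, so the condition is vacuously true.

The minimum pumping length is p = 4.

Why no smaller p works: for any p ≤ 3, the longest string s ∈ L has |s| = 3 ≥ p, so it would
have to be pumpable; but pumping up (i = 2, 3, ...) produces ever longer strings, which cannot all lie in the
finite language L. So the pumping property fails for every p ≤ 3.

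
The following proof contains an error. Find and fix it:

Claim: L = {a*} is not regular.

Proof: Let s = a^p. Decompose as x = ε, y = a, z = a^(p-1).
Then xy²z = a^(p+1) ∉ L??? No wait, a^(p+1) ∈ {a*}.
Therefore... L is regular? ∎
Error: The proof attempts to show a*  is not regular, but a* IS regular!

Correction: a* is a regular language (recognized by a simple DFA with one accepting state and self-loop on 'a'). The pumping lemma can only prove non-regularity, not regularity. For regular languages, pumping always works.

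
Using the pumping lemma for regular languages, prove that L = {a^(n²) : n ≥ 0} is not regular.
Assume for contradiction that L is regular, and let p ≥ 1 be the pumping length given by the pumping lemma.
Choose s = a^(p²). Then s ∈ L and |s| = p² ≥ p.
By the pumping lemma, s = xyz for some x, y, z with |xy| ≤ p, |y| ≥ 1, and xy^i z ∈ L for every i ≥ 0.
Here y = a^k for some k with 1 ≤ k ≤ |xy| ≤ p.

Take i = 2: |xy²z| = p² + k.
Now p² < p² + k ≤ p² + p < p² + 2p + 1 = (p + 1)².
So |xy²z| lies strictly between the consecutive squares p² and (p + 1)², hence is not a perfect square, and xy²z ∉ L.

This contradicts the pumping lemma, which requires xy^i z ∈ L for all i ≥ 0.
Hence L = {a^(n²) : n ≥ 0} is not regular. ∎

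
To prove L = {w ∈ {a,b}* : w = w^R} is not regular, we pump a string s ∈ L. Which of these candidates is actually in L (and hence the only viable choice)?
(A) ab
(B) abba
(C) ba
(B) abba

The pumping lemma is applied to a string s that lies in L, so first check membership of each option:
- (A) ab reversed is ba ≠ ab, so it is not a palindrome and is not in L ✗
- (B) abba reversed is abba, the same string, so it is a palindrome and is in L ✓
- (C) ba reversed is ab ≠ ba, so it is not a palindrome and is not in L ✗

Only (B) abba is in L, so it is the only candidate that could play the role of s.
(In a complete proof one picks s in terms of the pumping length p so that |s| ≥ p is guaranteed; a fixed string like abba illustrates the shape of such an s.)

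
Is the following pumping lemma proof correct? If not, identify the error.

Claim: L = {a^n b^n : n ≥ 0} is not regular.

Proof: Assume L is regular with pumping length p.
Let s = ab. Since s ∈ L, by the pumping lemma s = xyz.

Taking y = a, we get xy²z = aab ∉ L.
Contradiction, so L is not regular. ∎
The proof is INCORRECT.

Error: The string s = ab may be shorter than p.
The pumping lemma only applies to strings with |s| ≥ p, and p is not under our control.
We must choose s in terms of p, e.g. s = a^p b^p, to ensure |s| ≥ p.
(The proof also fixes one particular y; a valid argument must handle every decomposition with |xy| ≤ p and |y| ≥ 1 — for s = a^p b^p this forces y = a^k, and then xy²z = a^(p+k) b^p ∉ L.)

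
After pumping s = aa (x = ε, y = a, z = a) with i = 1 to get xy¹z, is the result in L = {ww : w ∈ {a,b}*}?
Yes

xy¹z = ε · a · a = aa.
aa splits into halves a · a, which are equal, so it is in L (w = a).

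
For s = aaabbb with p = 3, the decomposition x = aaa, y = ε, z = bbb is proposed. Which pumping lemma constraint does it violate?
Violated: |y| > 0

The decomposition x = aaa, y = ε, z = bbb for s = aaabbb with p = 3
violates the constraint: |y| > 0

|y| = 0, but the pumping lemma requires |y| > 0 (y must be non-empty).

Pumping lemma constraints:
1. xyz = s (decomposition is valid)
2. |xy| ≤ p
3. |y| > 0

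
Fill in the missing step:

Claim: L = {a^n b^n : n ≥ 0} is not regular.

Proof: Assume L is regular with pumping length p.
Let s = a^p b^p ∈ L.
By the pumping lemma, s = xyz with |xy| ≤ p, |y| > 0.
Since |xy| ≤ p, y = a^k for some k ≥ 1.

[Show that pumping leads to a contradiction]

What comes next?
Consider xy²z = a^(p+k) b^p.

Since k ≥ 1, we have p + k > p.
So xy²z has more a's than b's: (p+k) a's vs p b's.
This means xy²z ∉ L because a^n b^n requires equal counts.

This contradicts the pumping lemma which states xy²z ∈ L.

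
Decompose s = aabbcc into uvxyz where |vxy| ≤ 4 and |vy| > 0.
u='a', v='a', x='bb', y='c', z='c'

For s = aabbcc with pumping length p = 4:

One valid decomposition:
- u = 'a'
- v = 'a'
- x = 'bb'
- y = 'c'
- z = 'c'

Verification:
- uvxyz = 'a' + 'a' + 'bb' + 'c' + 'c' = aabbcc ✓
- |vxy| = |'abbc'| = 4 ≤ 4 ✓
- |vy| = |'ac'| = 2 > 0 ✓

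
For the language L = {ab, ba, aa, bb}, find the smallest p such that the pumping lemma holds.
p = 3

For a finite language L, the pumping lemma holds vacuously if p > max|s| for s ∈ L.

The longest string in L = {ab, ba, aa, bb} has length 2.
If p = 3, then no string s ∈ L has |s| ≥ p, so the condition is vacuously true.

The minimum pumping length is p = 3.

Why no smaller p works: for any p ≤ 2, the longest string s ∈ L has |s| = 2 ≥ p, so it would
have to be pumpable; but pumping up (i = 2, 3, ...) produces ever longer strings, which cannot all lie in the
finite language L. So the pumping property fails for every p ≤ 2.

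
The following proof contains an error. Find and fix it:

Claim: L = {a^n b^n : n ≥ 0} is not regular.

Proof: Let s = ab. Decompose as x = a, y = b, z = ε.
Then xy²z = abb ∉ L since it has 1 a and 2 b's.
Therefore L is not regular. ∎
Error: The string s = ab might be shorter than the pumping length p.

Correction: Choose s = a^p b^p to ensure |s| ≥ p. Also, the decomposition is wrong: with |xy| ≤ p, y cannot include b's when s starts with p a's.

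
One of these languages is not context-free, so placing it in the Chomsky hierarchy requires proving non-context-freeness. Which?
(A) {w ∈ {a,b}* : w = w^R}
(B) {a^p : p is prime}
(B) {a^p : p is prime}

(B) {a^p : p is prime} requires the CFL pumping lemma.

- {w ∈ {a,b}* : w = w^R} is context-free (but not regular)
  • Can be shown non-regular with the regular pumping lemma
  • After pumping, the string is no longer symmetric

- {a^p : p is prime} is NOT context-free
  • Requires the CFL pumping lemma to prove
  • The CFL pumping lemma also fails because prime gaps are unbounded

The CFL pumping lemma is "stronger" in that it can prove non-membership
in the larger class of context-free languages.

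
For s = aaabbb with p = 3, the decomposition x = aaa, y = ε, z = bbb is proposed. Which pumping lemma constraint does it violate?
Violated: |y| > 0

The decomposition x = aaa, y = ε, z = bbb for s = aaabbb with p = 3
violates the constraint: |y| > 0

|y| = 0, but the pumping lemma requires |y| > 0 (y must be non-empty).

Pumping lemma constraints:
1. xyz = s (decomposition is valid)
2. |xy| ≤ p
3. |y| > 0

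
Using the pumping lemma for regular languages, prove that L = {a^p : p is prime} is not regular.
Assume for contradiction that L is regular, and let p ≥ 1 be the pumping length given by the pumping lemma.
Choose a prime q with q ≥ p (one exists because there are infinitely many primes) and let s = a^q. Then s ∈ L and |s| = q ≥ p.
By the pumping lemma, s = xyz for some x, y, z with |xy| ≤ p, |y| ≥ 1, and xy^i z ∈ L for every i ≥ 0.
Here y = a^k for some k with 1 ≤ k ≤ p, and xy^i z = a^(q + (i − 1)k) for every i ≥ 0.

Take i = q + 1: |xy^(q+1) z| = q + qk = q(k + 1).
Both factors satisfy q ≥ 2 and k + 1 ≥ 2, so q(k + 1) is composite, and xy^(q+1) z ∉ L.

This contradicts the pumping lemma, which requires xy^i z ∈ L for all i ≥ 0.
Hence L = {a^p : p is prime} is not regular. ∎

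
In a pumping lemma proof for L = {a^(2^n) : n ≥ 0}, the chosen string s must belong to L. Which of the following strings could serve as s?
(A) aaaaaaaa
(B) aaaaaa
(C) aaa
(A) aaaaaaaa

The pumping lemma is applied to a string s that lies in L, so first check membership of each option:
- (A) aaaaaaaa has length 8 = 2^3, so it is in L ✓
- (B) aaaaaa has length 6, strictly between 2^2 = 4 and 2^3 = 8, so it is not in L ✗
- (C) aaa has length 3, strictly between 2^1 = 2 and 2^2 = 4, so it is not in L ✗

Only (A) aaaaaaaa is in L, so it is the only candidate that could play the role of s.
(In a complete proof one picks s in terms of the pumping length p so that |s| ≥ p is guaranteed; a fixed string like aaaaaaaa illustrates the shape of such an s.)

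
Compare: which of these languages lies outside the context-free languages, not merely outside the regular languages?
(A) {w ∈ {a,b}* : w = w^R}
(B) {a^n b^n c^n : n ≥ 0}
(B) {a^n b^n c^n : n ≥ 0}

(B) {a^n b^n c^n : n ≥ 0} requires the CFL pumping lemma.

- {w ∈ {a,b}* : w = w^R} is context-free (but not regular)
  • Can be shown non-regular with the regular pumping lemma
  • After pumping, the string is no longer symmetric

- {a^n b^n c^n : n ≥ 0} is NOT context-free
  • Requires the CFL pumping lemma to prove
  • Cannot maintain three equal counts simultaneously

The CFL pumping lemma is "stronger" in that it can prove non-membership
in the larger class of context-free languages.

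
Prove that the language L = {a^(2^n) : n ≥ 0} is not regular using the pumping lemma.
Assume for contradiction that L is regular, and let p ≥ 1 be the pumping length given by the pumping lemma.
Choose s = a^(2^p). Then s ∈ L and |s| = 2^p ≥ p.
By the pumping lemma, s = xyz for some x, y, z with |xy| ≤ p, |y| ≥ 1, and xy^i z ∈ L for every i ≥ 0.
Here y = a^k for some k with 1 ≤ k ≤ |xy| ≤ p, and p < 2^p.

Take i = 2: |xy²z| = 2^p + k.
Now 2^p < 2^p + k ≤ 2^p + p < 2^p + 2^p = 2^(p+1).
So |xy²z| lies strictly between the consecutive powers of two 2^p and 2^(p+1), hence is not a power of 2, and xy²z ∉ L.

This contradicts the pumping lemma, which requires xy^i z ∈ L for all i ≥ 0.
Hence L = {a^(2^n) : n ≥ 0} is not regular. ∎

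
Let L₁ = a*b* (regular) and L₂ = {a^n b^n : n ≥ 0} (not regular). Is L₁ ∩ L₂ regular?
No — L₁ ∩ L₂ is not regular.

Every string a^n b^n already lies in a*b*, so L₁ ∩ L₂ = {a^n b^n : n ≥ 0} = L₂ itself, which is the standard non-regular language (pump s = a^p b^p).

Note that the bare facts "L₁ regular, L₂ non-regular" do not settle the question by themselves: the closure of regular languages under ∪, ∩, complement and difference applies only when BOTH operands are regular. With a non-regular operand the result can come out regular or non-regular depending on the specific languages, so one has to work out L₁ ∩ L₂ for this particular pair, as above.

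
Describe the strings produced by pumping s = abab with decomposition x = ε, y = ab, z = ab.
{xy^i z : i ≥ 0} = {(ab)^(i+1) : i ≥ 0} = {ab, abab, ababab, ...}

With x = ε, y = ab, z = ab: Pumping 'ab' gives strings of alternating a's and b's.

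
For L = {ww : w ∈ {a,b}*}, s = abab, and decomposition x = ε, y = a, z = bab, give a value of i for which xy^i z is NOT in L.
i = 3

xy³z = ε · aaa · bab = aaabab; aaabab has length 6; its halves are aaa and bab, which differ, so it is not in L.
(Other choices also work, e.g. i = 0, 2; only i = 1 is guaranteed to stay in L since xy¹z = s.)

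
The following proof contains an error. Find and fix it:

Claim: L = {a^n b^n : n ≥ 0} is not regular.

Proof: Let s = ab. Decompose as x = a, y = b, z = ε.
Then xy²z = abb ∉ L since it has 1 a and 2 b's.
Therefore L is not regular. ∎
Error: The string s = ab might be shorter than the pumping length p.

Correction: Choose s = a^p b^p to ensure |s| ≥ p. Also, the decomposition is wrong: with |xy| ≤ p, y cannot include b's when s starts with p a's.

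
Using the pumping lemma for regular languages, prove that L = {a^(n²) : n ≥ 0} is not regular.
Assume for contradiction that L is regular, and let p ≥ 1 be the pumping length given by the pumping lemma.
Choose s = a^(p²). Then s ∈ L and |s| = p² ≥ p.
By the pumping lemma, s = xyz for some x, y, z with |xy| ≤ p, |y| ≥ 1, and xy^i z ∈ L for every i ≥ 0.
Here y = a^k for some k with 1 ≤ k ≤ |xy| ≤ p.

Take i = 2: |xy²z| = p² + k.
Now p² < p² + k ≤ p² + p < p² + 2p + 1 = (p + 1)².
So |xy²z| lies strictly between the consecutive squares p² and (p + 1)², hence is not a perfect square, and xy²z ∉ L.

This contradicts the pumping lemma, which requires xy^i z ∈ L for all i ≥ 0.
Hence L = {a^(n²) : n ≥ 0} is not regular. ∎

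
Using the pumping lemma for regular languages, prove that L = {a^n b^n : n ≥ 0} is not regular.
Assume for contradiction that L is regular, and let p ≥ 1 be the pumping length given by the pumping lemma.
Choose s = a^p b^p. Then s ∈ L and |s| = 2p ≥ p.
By the pumping lemma, s = xyz for some x, y, z with |xy| ≤ p, |y| ≥ 1, and xy^i z ∈ L for every i ≥ 0.
Since |xy| ≤ p and the first p symbols of s are all a's, we must have y = a^k for some k with 1 ≤ k ≤ p.

Take i = 0: xy⁰z = a^(p − k) b^p.
This string has p − k a's but p b's, and p − k < p because k ≥ 1. So xy⁰z ∉ L.

This contradicts the pumping lemma, which requires xy^i z ∈ L for all i ≥ 0.
Hence L = {a^n b^n : n ≥ 0} is not regular. ∎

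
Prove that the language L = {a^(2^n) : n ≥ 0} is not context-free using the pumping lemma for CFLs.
Assume for contradiction that L is context-free, and let p ≥ 1 be the pumping length given by the pumping lemma for CFLs.
Choose s = a^(2^p). Then s ∈ L and |s| = 2^p ≥ p.
By the CFL pumping lemma, s = uvxyz for some u, v, x, y, z with |vxy| ≤ p, |vy| ≥ 1, and uv^i xy^i z ∈ L for every i ≥ 0.
All symbols are a's, so only lengths matter: let k = |vy|, with 1 ≤ k ≤ |vxy| ≤ p < 2^p.

Take i = 2: |uv²xy²z| = 2^p + k, and 2^p < 2^p + k < 2^p + 2^p = 2^(p+1).
So the length lies strictly between consecutive powers of two and is not a power of 2; uv²xy²z ∉ L.

This contradicts the CFL pumping lemma, which requires uv^i xy^i z ∈ L for all i ≥ 0.
Hence L = {a^(2^n) : n ≥ 0} is not context-free. ∎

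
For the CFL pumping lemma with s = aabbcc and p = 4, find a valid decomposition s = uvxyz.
u='a', v='a', x='bb', y='c', z='c'

For s = aabbcc with pumping length p = 4:

One valid decomposition:
- u = 'a'
- v = 'a'
- x = 'bb'
- y = 'c'
- z = 'c'

Verification:
- uvxyz = 'a' + 'a' + 'bb' + 'c' + 'c' = aabbcc ✓
- |vxy| = |'abbc'| = 4 ≤ 4 ✓
- |vy| = |'ac'| = 2 > 0 ✓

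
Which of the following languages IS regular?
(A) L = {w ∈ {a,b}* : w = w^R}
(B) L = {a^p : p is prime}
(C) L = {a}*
(C) {a}*

(C) L = {a}* is regular.

This can be recognized by a finite automaton (DFA/NFA).
Regular expressions like {a}* define regular languages.

The other choices are not regular:
- {a^p : p is prime}: After pumping, the length becomes composite
- {w ∈ {a,b}* : w = w^R}: After pumping, the string is no longer symmetric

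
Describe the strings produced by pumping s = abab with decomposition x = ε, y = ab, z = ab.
{xy^i z : i ≥ 0} = {(ab)^(i+1) : i ≥ 0} = {ab, abab, ababab, ...}

With x = ε, y = ab, z = ab: Pumping 'ab' gives strings of alternating a's and b's.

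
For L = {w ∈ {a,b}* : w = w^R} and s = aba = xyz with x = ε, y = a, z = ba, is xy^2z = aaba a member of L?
No

xy²z = ε · aa · ba = aaba.
aaba reversed is abaa ≠ aaba, so it is not a palindrome and is not in L.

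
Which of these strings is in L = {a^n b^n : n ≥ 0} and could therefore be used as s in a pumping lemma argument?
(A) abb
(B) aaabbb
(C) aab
(B) aaabbb

The pumping lemma is applied to a string s that lies in L, so first check membership of each option:
- (A) abb has 1 a's and 2 b's; 1 ≠ 2, so it is not in L ✗
- (B) aaabbb = a^3 b^3 has equal counts (3 = 3), so it is in L ✓
- (C) aab has 2 a's and 1 b's; 2 ≠ 1, so it is not in L ✗

Only (B) aaabbb is in L, so it is the only candidate that could play the role of s.
(In a complete proof one picks s in terms of the pumping length p so that |s| ≥ p is guaranteed; a fixed string like aaabbb illustrates the shape of such an s.)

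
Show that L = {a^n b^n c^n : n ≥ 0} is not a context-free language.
Assume for contradiction that L is context-free, and let p ≥ 1 be the pumping length given by the pumping lemma for CFLs.
Choose s = a^p b^p c^p. Then s ∈ L and |s| = 3p ≥ p.
By the CFL pumping lemma, s = uvxyz for some u, v, x, y, z with |vxy| ≤ p, |vy| ≥ 1, and uv^i xy^i z ∈ L for every i ≥ 0.

Because |vxy| ≤ p, the window vxy cannot contain both an a and a c: any substring of s containing both must include the entire block b^p plus at least one a and one c, so it has length ≥ p + 2 > p.
Hence at least one of the letters a, c does not occur in vy at all.

Take i = 0: the string uxz is obtained from s by deleting |vy| ≥ 1 symbols, so |uxz| = 3p − |vy| < 3p.
But the letter (a or c) that does not occur in vy still occurs exactly p times in uxz. Every string of L with exactly p copies of some letter is a^p b^p c^p, of length 3p. Since |uxz| < 3p, uxz ∉ L.

This contradicts the CFL pumping lemma, which requires uv^i xy^i z ∈ L for all i ≥ 0.
Hence L = {a^n b^n c^n : n ≥ 0} is not context-free. ∎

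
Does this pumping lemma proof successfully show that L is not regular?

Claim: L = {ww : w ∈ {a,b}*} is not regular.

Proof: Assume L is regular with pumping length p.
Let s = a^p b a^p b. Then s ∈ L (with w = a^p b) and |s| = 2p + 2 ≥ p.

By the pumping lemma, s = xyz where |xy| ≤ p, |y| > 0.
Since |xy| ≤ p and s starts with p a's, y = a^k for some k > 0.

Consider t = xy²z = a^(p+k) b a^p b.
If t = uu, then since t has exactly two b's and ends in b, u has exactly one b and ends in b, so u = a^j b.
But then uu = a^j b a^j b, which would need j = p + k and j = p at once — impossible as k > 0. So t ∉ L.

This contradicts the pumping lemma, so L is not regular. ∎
The proof is correct.

This proof is valid because:
1. s = a^p b a^p b is in L and is chosen in terms of p, so |s| ≥ p holds for every p
2. The decomposition analysis is correct: |xy| ≤ p forces y to lie inside the leading a's
3. The contradiction is valid: the argument shows a^(p+k) b a^p b cannot be split into two equal halves
4. The conclusion follows logically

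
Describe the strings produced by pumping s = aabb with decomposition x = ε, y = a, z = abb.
{xy^i z : i ≥ 0} = {a^(i+1) b^2 : i ≥ 0} = {abb, aabb, aaabb, ...}

With x = ε, y = a, z = abb: Starting with aabb and pumping the first 'a' (z = abb keeps the second 'a'), we get strings with i+1 a's followed by 2 b's for i = 0, 1, 2, ...; note bb is not produced because z always contributes one a.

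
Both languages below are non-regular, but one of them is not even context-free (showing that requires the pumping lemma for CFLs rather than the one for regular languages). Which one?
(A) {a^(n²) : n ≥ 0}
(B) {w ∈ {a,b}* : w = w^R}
(A) {a^(n²) : n ≥ 0}

(A) {a^(n²) : n ≥ 0} requires the CFL pumping lemma.

- {w ∈ {a,b}* : w = w^R} is context-free (but not regular)
  • Can be shown non-regular with the regular pumping lemma
  • After pumping, the string is no longer symmetric

- {a^(n²) : n ≥ 0} is NOT context-free
  • Requires the CFL pumping lemma to prove
  • Gaps between squares grow unboundedly

The CFL pumping lemma is "stronger" in that it can prove non-membership
in the larger class of context-free languages.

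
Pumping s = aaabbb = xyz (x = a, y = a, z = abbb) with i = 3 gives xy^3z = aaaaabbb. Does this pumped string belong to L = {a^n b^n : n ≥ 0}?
No

xy³z = a · aaa · abbb = aaaaabbb.
aaaaabbb has 5 a's and 3 b's; 5 ≠ 3, so it is not in L.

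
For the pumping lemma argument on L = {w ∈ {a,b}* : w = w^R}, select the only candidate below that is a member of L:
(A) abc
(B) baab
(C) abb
(B) baab

The pumping lemma is applied to a string s that lies in L, so first check membership of each option:
- (A) abc reversed is cba ≠ abc, so it is not a palindrome and is not in L ✗
- (B) baab reversed is baab, the same string, so it is a palindrome and is in L ✓
- (C) abb reversed is bba ≠ abb, so it is not a palindrome and is not in L ✗

Only (B) baab is in L, so it is the only candidate that could play the role of s.
(In a complete proof one picks s in terms of the pumping length p so that |s| ≥ p is guaranteed; a fixed string like baab illustrates the shape of such an s.)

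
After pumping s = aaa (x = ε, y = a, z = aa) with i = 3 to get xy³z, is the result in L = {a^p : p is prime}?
Yes

xy³z = ε · aaa · aa = aaaaa.
aaaaa has length 5, which is prime, so it is in L.
(A single pumped string landing in L is not a contradiction by itself; a non-regularity proof needs some i for which xy^i z ∉ L, for every admissible decomposition.)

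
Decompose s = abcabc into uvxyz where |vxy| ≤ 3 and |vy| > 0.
u='ab', v='c', x='a', y='b', z='c'

For s = abcabc with pumping length p = 3:

One valid decomposition:
- u = 'ab'
- v = 'c'
- x = 'a'
- y = 'b'
- z = 'c'

Verification:
- uvxyz = 'ab' + 'c' + 'a' + 'b' + 'c' = abcabc ✓
- |vxy| = |'cab'| = 3 ≤ 3 ✓
- |vy| = |'cb'| = 2 > 0 ✓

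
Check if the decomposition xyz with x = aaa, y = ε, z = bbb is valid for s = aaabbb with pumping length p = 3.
Violated: |y| > 0

The decomposition x = aaa, y = ε, z = bbb for s = aaabbb with p = 3
violates the constraint: |y| > 0

|y| = 0, but the pumping lemma requires |y| > 0 (y must be non-empty).

Pumping lemma constraints:
1. xyz = s (decomposition is valid)
2. |xy| ≤ p
3. |y| > 0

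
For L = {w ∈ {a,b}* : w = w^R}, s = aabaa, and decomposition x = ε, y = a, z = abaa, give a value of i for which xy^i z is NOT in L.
i = 2

xy²z = ε · aa · abaa = aaabaa; aaabaa reversed is aabaaa ≠ aaabaa, so it is not a palindrome and is not in L.
(Other choices also work, e.g. i = 0, 3; only i = 1 is guaranteed to stay in L since xy¹z = s.)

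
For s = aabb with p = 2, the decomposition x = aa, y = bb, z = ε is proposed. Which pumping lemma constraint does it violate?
Violated: |xy| ≤ p

The decomposition x = aa, y = bb, z = ε for s = aabb with p = 2
violates the constraint: |xy| ≤ p

|xy| = |aabb| = 4 > 2 = p. The decomposition puts too many characters in xy.

Pumping lemma constraints:
1. xyz = s (decomposition is valid)
2. |xy| ≤ p
3. |y| > 0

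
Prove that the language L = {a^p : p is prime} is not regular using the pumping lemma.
Assume for contradiction that L is regular, and let p ≥ 1 be the pumping length given by the pumping lemma.
Choose a prime q with q ≥ p (one exists because there are infinitely many primes) and let s = a^q. Then s ∈ L and |s| = q ≥ p.
By the pumping lemma, s = xyz for some x, y, z with |xy| ≤ p, |y| ≥ 1, and xy^i z ∈ L for every i ≥ 0.
Here y = a^k for some k with 1 ≤ k ≤ p, and xy^i z = a^(q + (i − 1)k) for every i ≥ 0.

Take i = q + 1: |xy^(q+1) z| = q + qk = q(k + 1).
Both factors satisfy q ≥ 2 and k + 1 ≥ 2, so q(k + 1) is composite, and xy^(q+1) z ∉ L.

This contradicts the pumping lemma, which requires xy^i z ∈ L for all i ≥ 0.
Hence L = {a^p : p is prime} is not regular. ∎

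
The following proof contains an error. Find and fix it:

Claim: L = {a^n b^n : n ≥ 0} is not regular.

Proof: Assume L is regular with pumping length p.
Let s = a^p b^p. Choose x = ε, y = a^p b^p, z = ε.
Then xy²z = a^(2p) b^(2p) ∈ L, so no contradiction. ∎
Error: The decomposition violates |xy| ≤ p. With y = a^p b^p, |xy| = |y| = 2p > p. (The proof also miscomputes xy²z, which would be a^p b^p a^p b^p rather than a^(2p) b^(2p), and it wrongly treats one harmless decomposition as settling the matter — the prover does not get to choose the decomposition.)

Correction: The pumping lemma requires |xy| ≤ p, and the argument must handle every decomposition satisfying |xy| ≤ p, |y| ≥ 1. Since s starts with p a's, any such y consists only of a's, say y = a^k with k ≥ 1. Then xy²z = a^(p+k) b^p has unequal numbers of a's and b's, so xy²z ∉ L — the required contradiction.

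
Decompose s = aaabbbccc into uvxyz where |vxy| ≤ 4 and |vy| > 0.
u='aa', v='a', x='bb', y='b', z='ccc'

For s = aaabbbccc with pumping length p = 4:

One valid decomposition:
- u = 'aa'
- v = 'a'
- x = 'bb'
- y = 'b'
- z = 'ccc'

Verification:
- uvxyz = 'aa' + 'a' + 'bb' + 'b' + 'ccc' = aaabbbccc ✓
- |vxy| = |'abbb'| = 4 ≤ 4 ✓
- |vy| = |'ab'| = 2 > 0 ✓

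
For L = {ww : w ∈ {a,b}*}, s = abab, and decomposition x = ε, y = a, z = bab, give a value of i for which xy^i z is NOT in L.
i = 2

xy²z = ε · aa · bab = aabab; aabab has odd length 5, so it cannot be written as ww and is not in L.
(Other choices also work, e.g. i = 0, 3; only i = 1 is guaranteed to stay in L since xy¹z = s.)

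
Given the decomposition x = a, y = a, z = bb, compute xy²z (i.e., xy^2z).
aaabb

Given x = 'a', y = 'a', z = 'bb' and i = 2:

xy^2z = x + y·y·...·y (2 times) + z
       = 'a' + 'a'^2 + 'bb'
       = 'a' + 'aa' + 'bb'
       = 'aaabb'

The pumped string is 'aaabb' with length 5.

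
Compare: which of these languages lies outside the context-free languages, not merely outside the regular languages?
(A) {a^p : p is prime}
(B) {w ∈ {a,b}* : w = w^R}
(A) {a^p : p is prime}

(A) {a^p : p is prime} requires the CFL pumping lemma.

- {w ∈ {a,b}* : w = w^R} is context-free (but not regular)
  • Can be shown non-regular with the regular pumping lemma
  • After pumping, the string is no longer symmetric

- {a^p : p is prime} is NOT context-free
  • Requires the CFL pumping lemma to prove
  • The CFL pumping lemma also fails because prime gaps are unbounded

The CFL pumping lemma is "stronger" in that it can prove non-membership
in the larger class of context-free languages.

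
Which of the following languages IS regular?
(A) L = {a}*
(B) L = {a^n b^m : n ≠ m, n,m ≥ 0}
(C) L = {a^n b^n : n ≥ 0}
(A) {a}*

(A) L = {a}* is regular.

This can be recognized by a finite automaton (DFA/NFA).
Regular expressions like {a}* define regular languages.

The other choices are not regular:
- {a^n b^n : n ≥ 0}: After pumping, the number of a's and b's become unequal
- {a^n b^m : n ≠ m, n,m ≥ 0}: After pumping a's, we can make n = m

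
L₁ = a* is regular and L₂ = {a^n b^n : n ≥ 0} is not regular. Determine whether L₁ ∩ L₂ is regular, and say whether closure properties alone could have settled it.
Yes — L₁ ∩ L₂ is regular.

A string of a* contains no b's, and the only string of {a^n b^n} with no b's is ε (n = 0). So L₁ ∩ L₂ = {ε}, a finite language, which is regular.

Note that the bare facts "L₁ regular, L₂ non-regular" do not settle the question by themselves: the closure of regular languages under ∪, ∩, complement and difference applies only when BOTH operands are regular. With a non-regular operand the result can come out regular or non-regular depending on the specific languages, so one has to work out L₁ ∩ L₂ for this particular pair, as above.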